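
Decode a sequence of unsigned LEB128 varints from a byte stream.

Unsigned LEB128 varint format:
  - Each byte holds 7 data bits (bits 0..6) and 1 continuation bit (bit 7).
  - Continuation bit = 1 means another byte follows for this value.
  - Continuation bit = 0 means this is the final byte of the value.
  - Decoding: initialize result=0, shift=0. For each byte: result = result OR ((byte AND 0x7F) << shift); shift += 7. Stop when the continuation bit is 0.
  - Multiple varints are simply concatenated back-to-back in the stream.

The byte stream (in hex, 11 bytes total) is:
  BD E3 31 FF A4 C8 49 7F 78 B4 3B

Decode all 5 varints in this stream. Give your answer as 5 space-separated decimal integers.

  byte[0]=0xBD cont=1 payload=0x3D=61: acc |= 61<<0 -> acc=61 shift=7
  byte[1]=0xE3 cont=1 payload=0x63=99: acc |= 99<<7 -> acc=12733 shift=14
  byte[2]=0x31 cont=0 payload=0x31=49: acc |= 49<<14 -> acc=815549 shift=21 [end]
Varint 1: bytes[0:3] = BD E3 31 -> value 815549 (3 byte(s))
  byte[3]=0xFF cont=1 payload=0x7F=127: acc |= 127<<0 -> acc=127 shift=7
  byte[4]=0xA4 cont=1 payload=0x24=36: acc |= 36<<7 -> acc=4735 shift=14
  byte[5]=0xC8 cont=1 payload=0x48=72: acc |= 72<<14 -> acc=1184383 shift=21
  byte[6]=0x49 cont=0 payload=0x49=73: acc |= 73<<21 -> acc=154276479 shift=28 [end]
Varint 2: bytes[3:7] = FF A4 C8 49 -> value 154276479 (4 byte(s))
  byte[7]=0x7F cont=0 payload=0x7F=127: acc |= 127<<0 -> acc=127 shift=7 [end]
Varint 3: bytes[7:8] = 7F -> value 127 (1 byte(s))
  byte[8]=0x78 cont=0 payload=0x78=120: acc |= 120<<0 -> acc=120 shift=7 [end]
Varint 4: bytes[8:9] = 78 -> value 120 (1 byte(s))
  byte[9]=0xB4 cont=1 payload=0x34=52: acc |= 52<<0 -> acc=52 shift=7
  byte[10]=0x3B cont=0 payload=0x3B=59: acc |= 59<<7 -> acc=7604 shift=14 [end]
Varint 5: bytes[9:11] = B4 3B -> value 7604 (2 byte(s))

Answer: 815549 154276479 127 120 7604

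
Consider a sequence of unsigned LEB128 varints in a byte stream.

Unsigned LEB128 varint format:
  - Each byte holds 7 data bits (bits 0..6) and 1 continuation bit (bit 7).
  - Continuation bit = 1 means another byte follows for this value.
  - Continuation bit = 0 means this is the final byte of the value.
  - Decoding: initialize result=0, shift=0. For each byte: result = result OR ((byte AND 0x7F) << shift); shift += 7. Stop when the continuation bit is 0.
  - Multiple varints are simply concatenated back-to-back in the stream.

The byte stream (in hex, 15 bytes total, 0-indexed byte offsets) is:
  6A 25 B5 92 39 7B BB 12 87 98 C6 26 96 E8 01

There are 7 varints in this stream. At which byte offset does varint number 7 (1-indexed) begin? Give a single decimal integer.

Answer: 12

Derivation:
  byte[0]=0x6A cont=0 payload=0x6A=106: acc |= 106<<0 -> acc=106 shift=7 [end]
Varint 1: bytes[0:1] = 6A -> value 106 (1 byte(s))
  byte[1]=0x25 cont=0 payload=0x25=37: acc |= 37<<0 -> acc=37 shift=7 [end]
Varint 2: bytes[1:2] = 25 -> value 37 (1 byte(s))
  byte[2]=0xB5 cont=1 payload=0x35=53: acc |= 53<<0 -> acc=53 shift=7
  byte[3]=0x92 cont=1 payload=0x12=18: acc |= 18<<7 -> acc=2357 shift=14
  byte[4]=0x39 cont=0 payload=0x39=57: acc |= 57<<14 -> acc=936245 shift=21 [end]
Varint 3: bytes[2:5] = B5 92 39 -> value 936245 (3 byte(s))
  byte[5]=0x7B cont=0 payload=0x7B=123: acc |= 123<<0 -> acc=123 shift=7 [end]
Varint 4: bytes[5:6] = 7B -> value 123 (1 byte(s))
  byte[6]=0xBB cont=1 payload=0x3B=59: acc |= 59<<0 -> acc=59 shift=7
  byte[7]=0x12 cont=0 payload=0x12=18: acc |= 18<<7 -> acc=2363 shift=14 [end]
Varint 5: bytes[6:8] = BB 12 -> value 2363 (2 byte(s))
  byte[8]=0x87 cont=1 payload=0x07=7: acc |= 7<<0 -> acc=7 shift=7
  byte[9]=0x98 cont=1 payload=0x18=24: acc |= 24<<7 -> acc=3079 shift=14
  byte[10]=0xC6 cont=1 payload=0x46=70: acc |= 70<<14 -> acc=1149959 shift=21
  byte[11]=0x26 cont=0 payload=0x26=38: acc |= 38<<21 -> acc=80841735 shift=28 [end]
Varint 6: bytes[8:12] = 87 98 C6 26 -> value 80841735 (4 byte(s))
  byte[12]=0x96 cont=1 payload=0x16=22: acc |= 22<<0 -> acc=22 shift=7
  byte[13]=0xE8 cont=1 payload=0x68=104: acc |= 104<<7 -> acc=13334 shift=14
  byte[14]=0x01 cont=0 payload=0x01=1: acc |= 1<<14 -> acc=29718 shift=21 [end]
Varint 7: bytes[12:15] = 96 E8 01 -> value 29718 (3 byte(s))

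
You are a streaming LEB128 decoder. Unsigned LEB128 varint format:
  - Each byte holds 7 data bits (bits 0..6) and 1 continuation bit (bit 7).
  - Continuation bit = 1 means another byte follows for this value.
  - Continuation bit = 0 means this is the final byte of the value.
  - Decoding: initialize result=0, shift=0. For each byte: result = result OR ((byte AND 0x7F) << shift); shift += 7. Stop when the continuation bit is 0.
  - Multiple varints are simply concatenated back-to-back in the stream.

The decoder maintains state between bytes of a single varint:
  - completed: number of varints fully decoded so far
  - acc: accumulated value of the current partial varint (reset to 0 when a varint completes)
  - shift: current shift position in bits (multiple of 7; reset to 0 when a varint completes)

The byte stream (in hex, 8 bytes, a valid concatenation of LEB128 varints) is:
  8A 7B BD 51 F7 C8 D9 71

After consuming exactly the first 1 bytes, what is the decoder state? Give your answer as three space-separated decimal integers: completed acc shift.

Answer: 0 10 7

Derivation:
byte[0]=0x8A cont=1 payload=0x0A: acc |= 10<<0 -> completed=0 acc=10 shift=7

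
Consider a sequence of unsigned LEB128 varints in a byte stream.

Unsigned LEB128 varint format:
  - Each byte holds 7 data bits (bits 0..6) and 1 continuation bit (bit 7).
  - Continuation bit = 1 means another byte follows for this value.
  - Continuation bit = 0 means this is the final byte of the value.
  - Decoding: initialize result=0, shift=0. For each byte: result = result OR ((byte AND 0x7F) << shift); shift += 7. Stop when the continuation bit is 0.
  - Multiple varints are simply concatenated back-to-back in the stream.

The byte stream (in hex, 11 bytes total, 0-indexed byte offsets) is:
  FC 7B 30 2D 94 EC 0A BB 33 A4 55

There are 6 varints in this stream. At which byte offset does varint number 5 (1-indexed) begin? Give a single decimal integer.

  byte[0]=0xFC cont=1 payload=0x7C=124: acc |= 124<<0 -> acc=124 shift=7
  byte[1]=0x7B cont=0 payload=0x7B=123: acc |= 123<<7 -> acc=15868 shift=14 [end]
Varint 1: bytes[0:2] = FC 7B -> value 15868 (2 byte(s))
  byte[2]=0x30 cont=0 payload=0x30=48: acc |= 48<<0 -> acc=48 shift=7 [end]
Varint 2: bytes[2:3] = 30 -> value 48 (1 byte(s))
  byte[3]=0x2D cont=0 payload=0x2D=45: acc |= 45<<0 -> acc=45 shift=7 [end]
Varint 3: bytes[3:4] = 2D -> value 45 (1 byte(s))
  byte[4]=0x94 cont=1 payload=0x14=20: acc |= 20<<0 -> acc=20 shift=7
  byte[5]=0xEC cont=1 payload=0x6C=108: acc |= 108<<7 -> acc=13844 shift=14
  byte[6]=0x0A cont=0 payload=0x0A=10: acc |= 10<<14 -> acc=177684 shift=21 [end]
Varint 4: bytes[4:7] = 94 EC 0A -> value 177684 (3 byte(s))
  byte[7]=0xBB cont=1 payload=0x3B=59: acc |= 59<<0 -> acc=59 shift=7
  byte[8]=0x33 cont=0 payload=0x33=51: acc |= 51<<7 -> acc=6587 shift=14 [end]
Varint 5: bytes[7:9] = BB 33 -> value 6587 (2 byte(s))
  byte[9]=0xA4 cont=1 payload=0x24=36: acc |= 36<<0 -> acc=36 shift=7
  byte[10]=0x55 cont=0 payload=0x55=85: acc |= 85<<7 -> acc=10916 shift=14 [end]
Varint 6: bytes[9:11] = A4 55 -> value 10916 (2 byte(s))

Answer: 7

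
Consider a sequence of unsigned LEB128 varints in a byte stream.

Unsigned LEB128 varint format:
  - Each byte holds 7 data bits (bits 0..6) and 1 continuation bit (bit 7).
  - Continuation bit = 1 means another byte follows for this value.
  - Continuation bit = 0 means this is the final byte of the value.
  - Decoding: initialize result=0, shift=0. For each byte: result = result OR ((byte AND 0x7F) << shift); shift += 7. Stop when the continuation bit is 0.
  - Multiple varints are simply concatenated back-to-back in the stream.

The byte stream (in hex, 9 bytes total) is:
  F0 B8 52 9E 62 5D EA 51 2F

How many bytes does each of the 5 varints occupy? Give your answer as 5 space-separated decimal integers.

Answer: 3 2 1 2 1

Derivation:
  byte[0]=0xF0 cont=1 payload=0x70=112: acc |= 112<<0 -> acc=112 shift=7
  byte[1]=0xB8 cont=1 payload=0x38=56: acc |= 56<<7 -> acc=7280 shift=14
  byte[2]=0x52 cont=0 payload=0x52=82: acc |= 82<<14 -> acc=1350768 shift=21 [end]
Varint 1: bytes[0:3] = F0 B8 52 -> value 1350768 (3 byte(s))
  byte[3]=0x9E cont=1 payload=0x1E=30: acc |= 30<<0 -> acc=30 shift=7
  byte[4]=0x62 cont=0 payload=0x62=98: acc |= 98<<7 -> acc=12574 shift=14 [end]
Varint 2: bytes[3:5] = 9E 62 -> value 12574 (2 byte(s))
  byte[5]=0x5D cont=0 payload=0x5D=93: acc |= 93<<0 -> acc=93 shift=7 [end]
Varint 3: bytes[5:6] = 5D -> value 93 (1 byte(s))
  byte[6]=0xEA cont=1 payload=0x6A=106: acc |= 106<<0 -> acc=106 shift=7
  byte[7]=0x51 cont=0 payload=0x51=81: acc |= 81<<7 -> acc=10474 shift=14 [end]
Varint 4: bytes[6:8] = EA 51 -> value 10474 (2 byte(s))
  byte[8]=0x2F cont=0 payload=0x2F=47: acc |= 47<<0 -> acc=47 shift=7 [end]
Varint 5: bytes[8:9] = 2F -> value 47 (1 byte(s))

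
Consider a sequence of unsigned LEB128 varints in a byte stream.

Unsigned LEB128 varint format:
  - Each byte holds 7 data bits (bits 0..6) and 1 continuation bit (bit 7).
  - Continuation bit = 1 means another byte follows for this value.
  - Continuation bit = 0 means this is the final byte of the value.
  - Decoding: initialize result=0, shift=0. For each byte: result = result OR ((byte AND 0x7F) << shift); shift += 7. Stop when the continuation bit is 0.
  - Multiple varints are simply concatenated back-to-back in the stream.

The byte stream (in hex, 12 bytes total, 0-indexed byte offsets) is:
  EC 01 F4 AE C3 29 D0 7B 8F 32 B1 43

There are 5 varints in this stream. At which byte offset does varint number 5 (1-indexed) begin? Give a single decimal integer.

Answer: 10

Derivation:
  byte[0]=0xEC cont=1 payload=0x6C=108: acc |= 108<<0 -> acc=108 shift=7
  byte[1]=0x01 cont=0 payload=0x01=1: acc |= 1<<7 -> acc=236 shift=14 [end]
Varint 1: bytes[0:2] = EC 01 -> value 236 (2 byte(s))
  byte[2]=0xF4 cont=1 payload=0x74=116: acc |= 116<<0 -> acc=116 shift=7
  byte[3]=0xAE cont=1 payload=0x2E=46: acc |= 46<<7 -> acc=6004 shift=14
  byte[4]=0xC3 cont=1 payload=0x43=67: acc |= 67<<14 -> acc=1103732 shift=21
  byte[5]=0x29 cont=0 payload=0x29=41: acc |= 41<<21 -> acc=87086964 shift=28 [end]
Varint 2: bytes[2:6] = F4 AE C3 29 -> value 87086964 (4 byte(s))
  byte[6]=0xD0 cont=1 payload=0x50=80: acc |= 80<<0 -> acc=80 shift=7
  byte[7]=0x7B cont=0 payload=0x7B=123: acc |= 123<<7 -> acc=15824 shift=14 [end]
Varint 3: bytes[6:8] = D0 7B -> value 15824 (2 byte(s))
  byte[8]=0x8F cont=1 payload=0x0F=15: acc |= 15<<0 -> acc=15 shift=7
  byte[9]=0x32 cont=0 payload=0x32=50: acc |= 50<<7 -> acc=6415 shift=14 [end]
Varint 4: bytes[8:10] = 8F 32 -> value 6415 (2 byte(s))
  byte[10]=0xB1 cont=1 payload=0x31=49: acc |= 49<<0 -> acc=49 shift=7
  byte[11]=0x43 cont=0 payload=0x43=67: acc |= 67<<7 -> acc=8625 shift=14 [end]
Varint 5: bytes[10:12] = B1 43 -> value 8625 (2 byte(s))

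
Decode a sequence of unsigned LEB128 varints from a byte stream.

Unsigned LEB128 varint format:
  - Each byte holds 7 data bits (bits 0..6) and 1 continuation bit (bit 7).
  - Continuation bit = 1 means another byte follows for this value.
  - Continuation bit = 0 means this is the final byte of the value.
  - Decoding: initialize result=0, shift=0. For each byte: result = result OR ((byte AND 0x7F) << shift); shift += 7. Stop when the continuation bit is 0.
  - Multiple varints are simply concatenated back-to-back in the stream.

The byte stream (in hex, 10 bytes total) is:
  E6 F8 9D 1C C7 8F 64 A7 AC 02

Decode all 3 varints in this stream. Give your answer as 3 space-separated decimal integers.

Answer: 59210854 1640391 38439

Derivation:
  byte[0]=0xE6 cont=1 payload=0x66=102: acc |= 102<<0 -> acc=102 shift=7
  byte[1]=0xF8 cont=1 payload=0x78=120: acc |= 120<<7 -> acc=15462 shift=14
  byte[2]=0x9D cont=1 payload=0x1D=29: acc |= 29<<14 -> acc=490598 shift=21
  byte[3]=0x1C cont=0 payload=0x1C=28: acc |= 28<<21 -> acc=59210854 shift=28 [end]
Varint 1: bytes[0:4] = E6 F8 9D 1C -> value 59210854 (4 byte(s))
  byte[4]=0xC7 cont=1 payload=0x47=71: acc |= 71<<0 -> acc=71 shift=7
  byte[5]=0x8F cont=1 payload=0x0F=15: acc |= 15<<7 -> acc=1991 shift=14
  byte[6]=0x64 cont=0 payload=0x64=100: acc |= 100<<14 -> acc=1640391 shift=21 [end]
Varint 2: bytes[4:7] = C7 8F 64 -> value 1640391 (3 byte(s))
  byte[7]=0xA7 cont=1 payload=0x27=39: acc |= 39<<0 -> acc=39 shift=7
  byte[8]=0xAC cont=1 payload=0x2C=44: acc |= 44<<7 -> acc=5671 shift=14
  byte[9]=0x02 cont=0 payload=0x02=2: acc |= 2<<14 -> acc=38439 shift=21 [end]
Varint 3: bytes[7:10] = A7 AC 02 -> value 38439 (3 byte(s))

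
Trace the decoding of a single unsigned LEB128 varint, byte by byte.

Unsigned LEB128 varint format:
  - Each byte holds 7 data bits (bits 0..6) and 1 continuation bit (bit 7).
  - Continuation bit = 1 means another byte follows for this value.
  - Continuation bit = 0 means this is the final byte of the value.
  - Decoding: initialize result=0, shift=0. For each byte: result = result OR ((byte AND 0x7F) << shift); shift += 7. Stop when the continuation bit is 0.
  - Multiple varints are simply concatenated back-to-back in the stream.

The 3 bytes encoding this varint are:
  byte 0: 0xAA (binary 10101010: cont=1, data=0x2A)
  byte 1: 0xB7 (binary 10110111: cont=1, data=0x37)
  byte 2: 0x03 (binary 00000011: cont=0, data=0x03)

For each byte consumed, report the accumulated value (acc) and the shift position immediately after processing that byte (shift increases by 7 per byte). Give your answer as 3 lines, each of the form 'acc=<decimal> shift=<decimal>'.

Answer: acc=42 shift=7
acc=7082 shift=14
acc=56234 shift=21

Derivation:
byte 0=0xAA: payload=0x2A=42, contrib = 42<<0 = 42; acc -> 42, shift -> 7
byte 1=0xB7: payload=0x37=55, contrib = 55<<7 = 7040; acc -> 7082, shift -> 14
byte 2=0x03: payload=0x03=3, contrib = 3<<14 = 49152; acc -> 56234, shift -> 21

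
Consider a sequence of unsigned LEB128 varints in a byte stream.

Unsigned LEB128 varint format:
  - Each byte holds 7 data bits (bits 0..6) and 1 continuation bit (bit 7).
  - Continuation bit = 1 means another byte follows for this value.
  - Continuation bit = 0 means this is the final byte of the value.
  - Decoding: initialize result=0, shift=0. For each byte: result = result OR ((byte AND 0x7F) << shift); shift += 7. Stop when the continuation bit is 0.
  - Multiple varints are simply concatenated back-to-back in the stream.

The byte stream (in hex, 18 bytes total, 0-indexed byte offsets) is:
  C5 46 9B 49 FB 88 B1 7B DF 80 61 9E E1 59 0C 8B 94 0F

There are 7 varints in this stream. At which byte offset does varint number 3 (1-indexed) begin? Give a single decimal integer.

  byte[0]=0xC5 cont=1 payload=0x45=69: acc |= 69<<0 -> acc=69 shift=7
  byte[1]=0x46 cont=0 payload=0x46=70: acc |= 70<<7 -> acc=9029 shift=14 [end]
Varint 1: bytes[0:2] = C5 46 -> value 9029 (2 byte(s))
  byte[2]=0x9B cont=1 payload=0x1B=27: acc |= 27<<0 -> acc=27 shift=7
  byte[3]=0x49 cont=0 payload=0x49=73: acc |= 73<<7 -> acc=9371 shift=14 [end]
Varint 2: bytes[2:4] = 9B 49 -> value 9371 (2 byte(s))
  byte[4]=0xFB cont=1 payload=0x7B=123: acc |= 123<<0 -> acc=123 shift=7
  byte[5]=0x88 cont=1 payload=0x08=8: acc |= 8<<7 -> acc=1147 shift=14
  byte[6]=0xB1 cont=1 payload=0x31=49: acc |= 49<<14 -> acc=803963 shift=21
  byte[7]=0x7B cont=0 payload=0x7B=123: acc |= 123<<21 -> acc=258753659 shift=28 [end]
Varint 3: bytes[4:8] = FB 88 B1 7B -> value 258753659 (4 byte(s))
  byte[8]=0xDF cont=1 payload=0x5F=95: acc |= 95<<0 -> acc=95 shift=7
  byte[9]=0x80 cont=1 payload=0x00=0: acc |= 0<<7 -> acc=95 shift=14
  byte[10]=0x61 cont=0 payload=0x61=97: acc |= 97<<14 -> acc=1589343 shift=21 [end]
Varint 4: bytes[8:11] = DF 80 61 -> value 1589343 (3 byte(s))
  byte[11]=0x9E cont=1 payload=0x1E=30: acc |= 30<<0 -> acc=30 shift=7
  byte[12]=0xE1 cont=1 payload=0x61=97: acc |= 97<<7 -> acc=12446 shift=14
  byte[13]=0x59 cont=0 payload=0x59=89: acc |= 89<<14 -> acc=1470622 shift=21 [end]
Varint 5: bytes[11:14] = 9E E1 59 -> value 1470622 (3 byte(s))
  byte[14]=0x0C cont=0 payload=0x0C=12: acc |= 12<<0 -> acc=12 shift=7 [end]
Varint 6: bytes[14:15] = 0C -> value 12 (1 byte(s))
  byte[15]=0x8B cont=1 payload=0x0B=11: acc |= 11<<0 -> acc=11 shift=7
  byte[16]=0x94 cont=1 payload=0x14=20: acc |= 20<<7 -> acc=2571 shift=14
  byte[17]=0x0F cont=0 payload=0x0F=15: acc |= 15<<14 -> acc=248331 shift=21 [end]
Varint 7: bytes[15:18] = 8B 94 0F -> value 248331 (3 byte(s))

Answer: 4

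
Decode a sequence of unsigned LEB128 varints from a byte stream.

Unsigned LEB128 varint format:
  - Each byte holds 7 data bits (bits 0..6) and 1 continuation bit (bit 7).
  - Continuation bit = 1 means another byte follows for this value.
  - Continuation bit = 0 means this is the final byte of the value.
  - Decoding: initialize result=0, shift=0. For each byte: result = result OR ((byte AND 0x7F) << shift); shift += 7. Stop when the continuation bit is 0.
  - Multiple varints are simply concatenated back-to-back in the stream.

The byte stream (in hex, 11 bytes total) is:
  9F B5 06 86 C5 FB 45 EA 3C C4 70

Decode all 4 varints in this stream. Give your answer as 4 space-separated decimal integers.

  byte[0]=0x9F cont=1 payload=0x1F=31: acc |= 31<<0 -> acc=31 shift=7
  byte[1]=0xB5 cont=1 payload=0x35=53: acc |= 53<<7 -> acc=6815 shift=14
  byte[2]=0x06 cont=0 payload=0x06=6: acc |= 6<<14 -> acc=105119 shift=21 [end]
Varint 1: bytes[0:3] = 9F B5 06 -> value 105119 (3 byte(s))
  byte[3]=0x86 cont=1 payload=0x06=6: acc |= 6<<0 -> acc=6 shift=7
  byte[4]=0xC5 cont=1 payload=0x45=69: acc |= 69<<7 -> acc=8838 shift=14
  byte[5]=0xFB cont=1 payload=0x7B=123: acc |= 123<<14 -> acc=2024070 shift=21
  byte[6]=0x45 cont=0 payload=0x45=69: acc |= 69<<21 -> acc=146727558 shift=28 [end]
Varint 2: bytes[3:7] = 86 C5 FB 45 -> value 146727558 (4 byte(s))
  byte[7]=0xEA cont=1 payload=0x6A=106: acc |= 106<<0 -> acc=106 shift=7
  byte[8]=0x3C cont=0 payload=0x3C=60: acc |= 60<<7 -> acc=7786 shift=14 [end]
Varint 3: bytes[7:9] = EA 3C -> value 7786 (2 byte(s))
  byte[9]=0xC4 cont=1 payload=0x44=68: acc |= 68<<0 -> acc=68 shift=7
  byte[10]=0x70 cont=0 payload=0x70=112: acc |= 112<<7 -> acc=14404 shift=14 [end]
Varint 4: bytes[9:11] = C4 70 -> value 14404 (2 byte(s))

Answer: 105119 146727558 7786 14404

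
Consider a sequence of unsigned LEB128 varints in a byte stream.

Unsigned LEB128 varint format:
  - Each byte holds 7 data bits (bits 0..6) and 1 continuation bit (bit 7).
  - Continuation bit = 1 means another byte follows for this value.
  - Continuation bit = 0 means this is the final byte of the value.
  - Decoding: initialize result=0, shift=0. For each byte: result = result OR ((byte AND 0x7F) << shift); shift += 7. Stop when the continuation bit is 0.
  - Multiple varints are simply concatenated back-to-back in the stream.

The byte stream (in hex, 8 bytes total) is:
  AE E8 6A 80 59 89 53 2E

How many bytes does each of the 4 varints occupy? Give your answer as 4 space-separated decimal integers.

  byte[0]=0xAE cont=1 payload=0x2E=46: acc |= 46<<0 -> acc=46 shift=7
  byte[1]=0xE8 cont=1 payload=0x68=104: acc |= 104<<7 -> acc=13358 shift=14
  byte[2]=0x6A cont=0 payload=0x6A=106: acc |= 106<<14 -> acc=1750062 shift=21 [end]
Varint 1: bytes[0:3] = AE E8 6A -> value 1750062 (3 byte(s))
  byte[3]=0x80 cont=1 payload=0x00=0: acc |= 0<<0 -> acc=0 shift=7
  byte[4]=0x59 cont=0 payload=0x59=89: acc |= 89<<7 -> acc=11392 shift=14 [end]
Varint 2: bytes[3:5] = 80 59 -> value 11392 (2 byte(s))
  byte[5]=0x89 cont=1 payload=0x09=9: acc |= 9<<0 -> acc=9 shift=7
  byte[6]=0x53 cont=0 payload=0x53=83: acc |= 83<<7 -> acc=10633 shift=14 [end]
Varint 3: bytes[5:7] = 89 53 -> value 10633 (2 byte(s))
  byte[7]=0x2E cont=0 payload=0x2E=46: acc |= 46<<0 -> acc=46 shift=7 [end]
Varint 4: bytes[7:8] = 2E -> value 46 (1 byte(s))

Answer: 3 2 2 1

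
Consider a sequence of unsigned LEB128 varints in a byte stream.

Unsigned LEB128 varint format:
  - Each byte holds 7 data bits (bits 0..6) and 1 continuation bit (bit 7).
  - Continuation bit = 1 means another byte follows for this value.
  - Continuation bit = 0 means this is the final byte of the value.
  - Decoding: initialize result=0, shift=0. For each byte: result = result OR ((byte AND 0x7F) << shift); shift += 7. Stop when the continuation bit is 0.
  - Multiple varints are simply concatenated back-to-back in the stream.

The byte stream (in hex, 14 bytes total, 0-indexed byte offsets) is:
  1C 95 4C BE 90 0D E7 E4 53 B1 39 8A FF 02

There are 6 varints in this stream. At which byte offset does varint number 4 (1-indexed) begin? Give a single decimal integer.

Answer: 6

Derivation:
  byte[0]=0x1C cont=0 payload=0x1C=28: acc |= 28<<0 -> acc=28 shift=7 [end]
Varint 1: bytes[0:1] = 1C -> value 28 (1 byte(s))
  byte[1]=0x95 cont=1 payload=0x15=21: acc |= 21<<0 -> acc=21 shift=7
  byte[2]=0x4C cont=0 payload=0x4C=76: acc |= 76<<7 -> acc=9749 shift=14 [end]
Varint 2: bytes[1:3] = 95 4C -> value 9749 (2 byte(s))
  byte[3]=0xBE cont=1 payload=0x3E=62: acc |= 62<<0 -> acc=62 shift=7
  byte[4]=0x90 cont=1 payload=0x10=16: acc |= 16<<7 -> acc=2110 shift=14
  byte[5]=0x0D cont=0 payload=0x0D=13: acc |= 13<<14 -> acc=215102 shift=21 [end]
Varint 3: bytes[3:6] = BE 90 0D -> value 215102 (3 byte(s))
  byte[6]=0xE7 cont=1 payload=0x67=103: acc |= 103<<0 -> acc=103 shift=7
  byte[7]=0xE4 cont=1 payload=0x64=100: acc |= 100<<7 -> acc=12903 shift=14
  byte[8]=0x53 cont=0 payload=0x53=83: acc |= 83<<14 -> acc=1372775 shift=21 [end]
Varint 4: bytes[6:9] = E7 E4 53 -> value 1372775 (3 byte(s))
  byte[9]=0xB1 cont=1 payload=0x31=49: acc |= 49<<0 -> acc=49 shift=7
  byte[10]=0x39 cont=0 payload=0x39=57: acc |= 57<<7 -> acc=7345 shift=14 [end]
Varint 5: bytes[9:11] = B1 39 -> value 7345 (2 byte(s))
  byte[11]=0x8A cont=1 payload=0x0A=10: acc |= 10<<0 -> acc=10 shift=7
  byte[12]=0xFF cont=1 payload=0x7F=127: acc |= 127<<7 -> acc=16266 shift=14
  byte[13]=0x02 cont=0 payload=0x02=2: acc |= 2<<14 -> acc=49034 shift=21 [end]
Varint 6: bytes[11:14] = 8A FF 02 -> value 49034 (3 byte(s))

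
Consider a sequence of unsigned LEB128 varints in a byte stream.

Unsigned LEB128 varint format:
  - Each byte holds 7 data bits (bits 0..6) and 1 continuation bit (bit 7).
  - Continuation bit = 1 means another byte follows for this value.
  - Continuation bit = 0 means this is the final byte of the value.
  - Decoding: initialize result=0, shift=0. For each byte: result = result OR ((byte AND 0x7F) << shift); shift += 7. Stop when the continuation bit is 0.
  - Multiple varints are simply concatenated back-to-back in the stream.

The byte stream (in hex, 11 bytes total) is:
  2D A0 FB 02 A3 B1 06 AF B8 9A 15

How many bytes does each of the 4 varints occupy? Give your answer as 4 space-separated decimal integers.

Answer: 1 3 3 4

Derivation:
  byte[0]=0x2D cont=0 payload=0x2D=45: acc |= 45<<0 -> acc=45 shift=7 [end]
Varint 1: bytes[0:1] = 2D -> value 45 (1 byte(s))
  byte[1]=0xA0 cont=1 payload=0x20=32: acc |= 32<<0 -> acc=32 shift=7
  byte[2]=0xFB cont=1 payload=0x7B=123: acc |= 123<<7 -> acc=15776 shift=14
  byte[3]=0x02 cont=0 payload=0x02=2: acc |= 2<<14 -> acc=48544 shift=21 [end]
Varint 2: bytes[1:4] = A0 FB 02 -> value 48544 (3 byte(s))
  byte[4]=0xA3 cont=1 payload=0x23=35: acc |= 35<<0 -> acc=35 shift=7
  byte[5]=0xB1 cont=1 payload=0x31=49: acc |= 49<<7 -> acc=6307 shift=14
  byte[6]=0x06 cont=0 payload=0x06=6: acc |= 6<<14 -> acc=104611 shift=21 [end]
Varint 3: bytes[4:7] = A3 B1 06 -> value 104611 (3 byte(s))
  byte[7]=0xAF cont=1 payload=0x2F=47: acc |= 47<<0 -> acc=47 shift=7
  byte[8]=0xB8 cont=1 payload=0x38=56: acc |= 56<<7 -> acc=7215 shift=14
  byte[9]=0x9A cont=1 payload=0x1A=26: acc |= 26<<14 -> acc=433199 shift=21
  byte[10]=0x15 cont=0 payload=0x15=21: acc |= 21<<21 -> acc=44473391 shift=28 [end]
Varint 4: bytes[7:11] = AF B8 9A 15 -> value 44473391 (4 byte(s))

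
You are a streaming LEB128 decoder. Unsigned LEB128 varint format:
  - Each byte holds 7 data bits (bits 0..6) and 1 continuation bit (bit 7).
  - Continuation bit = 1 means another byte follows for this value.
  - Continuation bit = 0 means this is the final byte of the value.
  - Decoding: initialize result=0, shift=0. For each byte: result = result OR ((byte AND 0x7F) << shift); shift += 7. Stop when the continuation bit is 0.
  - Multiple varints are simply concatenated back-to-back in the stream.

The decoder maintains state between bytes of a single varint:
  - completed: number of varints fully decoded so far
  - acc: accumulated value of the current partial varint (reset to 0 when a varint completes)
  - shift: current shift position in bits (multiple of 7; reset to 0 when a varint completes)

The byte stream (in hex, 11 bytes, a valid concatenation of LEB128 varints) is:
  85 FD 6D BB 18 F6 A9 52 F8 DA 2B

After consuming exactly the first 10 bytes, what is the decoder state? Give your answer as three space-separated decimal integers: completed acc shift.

Answer: 3 11640 14

Derivation:
byte[0]=0x85 cont=1 payload=0x05: acc |= 5<<0 -> completed=0 acc=5 shift=7
byte[1]=0xFD cont=1 payload=0x7D: acc |= 125<<7 -> completed=0 acc=16005 shift=14
byte[2]=0x6D cont=0 payload=0x6D: varint #1 complete (value=1801861); reset -> completed=1 acc=0 shift=0
byte[3]=0xBB cont=1 payload=0x3B: acc |= 59<<0 -> completed=1 acc=59 shift=7
byte[4]=0x18 cont=0 payload=0x18: varint #2 complete (value=3131); reset -> completed=2 acc=0 shift=0
byte[5]=0xF6 cont=1 payload=0x76: acc |= 118<<0 -> completed=2 acc=118 shift=7
byte[6]=0xA9 cont=1 payload=0x29: acc |= 41<<7 -> completed=2 acc=5366 shift=14
byte[7]=0x52 cont=0 payload=0x52: varint #3 complete (value=1348854); reset -> completed=3 acc=0 shift=0
byte[8]=0xF8 cont=1 payload=0x78: acc |= 120<<0 -> completed=3 acc=120 shift=7
byte[9]=0xDA cont=1 payload=0x5A: acc |= 90<<7 -> completed=3 acc=11640 shift=14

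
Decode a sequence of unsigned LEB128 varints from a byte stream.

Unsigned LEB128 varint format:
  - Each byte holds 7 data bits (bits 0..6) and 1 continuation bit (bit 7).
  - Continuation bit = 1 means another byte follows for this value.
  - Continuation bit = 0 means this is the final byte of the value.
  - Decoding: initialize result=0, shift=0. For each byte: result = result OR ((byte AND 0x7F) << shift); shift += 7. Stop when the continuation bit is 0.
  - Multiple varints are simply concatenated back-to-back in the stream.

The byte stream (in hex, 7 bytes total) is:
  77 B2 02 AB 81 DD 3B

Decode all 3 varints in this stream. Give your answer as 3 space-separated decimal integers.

Answer: 119 306 125255851

Derivation:
  byte[0]=0x77 cont=0 payload=0x77=119: acc |= 119<<0 -> acc=119 shift=7 [end]
Varint 1: bytes[0:1] = 77 -> value 119 (1 byte(s))
  byte[1]=0xB2 cont=1 payload=0x32=50: acc |= 50<<0 -> acc=50 shift=7
  byte[2]=0x02 cont=0 payload=0x02=2: acc |= 2<<7 -> acc=306 shift=14 [end]
Varint 2: bytes[1:3] = B2 02 -> value 306 (2 byte(s))
  byte[3]=0xAB cont=1 payload=0x2B=43: acc |= 43<<0 -> acc=43 shift=7
  byte[4]=0x81 cont=1 payload=0x01=1: acc |= 1<<7 -> acc=171 shift=14
  byte[5]=0xDD cont=1 payload=0x5D=93: acc |= 93<<14 -> acc=1523883 shift=21
  byte[6]=0x3B cont=0 payload=0x3B=59: acc |= 59<<21 -> acc=125255851 shift=28 [end]
Varint 3: bytes[3:7] = AB 81 DD 3B -> value 125255851 (4 byte(s))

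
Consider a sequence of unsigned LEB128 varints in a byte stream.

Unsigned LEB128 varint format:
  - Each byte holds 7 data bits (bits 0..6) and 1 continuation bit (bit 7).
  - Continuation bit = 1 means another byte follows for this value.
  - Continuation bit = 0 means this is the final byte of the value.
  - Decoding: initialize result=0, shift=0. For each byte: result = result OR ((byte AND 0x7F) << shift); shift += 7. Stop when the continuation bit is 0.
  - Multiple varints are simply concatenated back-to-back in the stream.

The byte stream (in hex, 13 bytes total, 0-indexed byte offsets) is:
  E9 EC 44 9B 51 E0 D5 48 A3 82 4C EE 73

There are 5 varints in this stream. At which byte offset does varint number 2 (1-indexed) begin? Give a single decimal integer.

Answer: 3

Derivation:
  byte[0]=0xE9 cont=1 payload=0x69=105: acc |= 105<<0 -> acc=105 shift=7
  byte[1]=0xEC cont=1 payload=0x6C=108: acc |= 108<<7 -> acc=13929 shift=14
  byte[2]=0x44 cont=0 payload=0x44=68: acc |= 68<<14 -> acc=1128041 shift=21 [end]
Varint 1: bytes[0:3] = E9 EC 44 -> value 1128041 (3 byte(s))
  byte[3]=0x9B cont=1 payload=0x1B=27: acc |= 27<<0 -> acc=27 shift=7
  byte[4]=0x51 cont=0 payload=0x51=81: acc |= 81<<7 -> acc=10395 shift=14 [end]
Varint 2: bytes[3:5] = 9B 51 -> value 10395 (2 byte(s))
  byte[5]=0xE0 cont=1 payload=0x60=96: acc |= 96<<0 -> acc=96 shift=7
  byte[6]=0xD5 cont=1 payload=0x55=85: acc |= 85<<7 -> acc=10976 shift=14
  byte[7]=0x48 cont=0 payload=0x48=72: acc |= 72<<14 -> acc=1190624 shift=21 [end]
Varint 3: bytes[5:8] = E0 D5 48 -> value 1190624 (3 byte(s))
  byte[8]=0xA3 cont=1 payload=0x23=35: acc |= 35<<0 -> acc=35 shift=7
  byte[9]=0x82 cont=1 payload=0x02=2: acc |= 2<<7 -> acc=291 shift=14
  byte[10]=0x4C cont=0 payload=0x4C=76: acc |= 76<<14 -> acc=1245475 shift=21 [end]
Varint 4: bytes[8:11] = A3 82 4C -> value 1245475 (3 byte(s))
  byte[11]=0xEE cont=1 payload=0x6E=110: acc |= 110<<0 -> acc=110 shift=7
  byte[12]=0x73 cont=0 payload=0x73=115: acc |= 115<<7 -> acc=14830 shift=14 [end]
Varint 5: bytes[11:13] = EE 73 -> value 14830 (2 byte(s))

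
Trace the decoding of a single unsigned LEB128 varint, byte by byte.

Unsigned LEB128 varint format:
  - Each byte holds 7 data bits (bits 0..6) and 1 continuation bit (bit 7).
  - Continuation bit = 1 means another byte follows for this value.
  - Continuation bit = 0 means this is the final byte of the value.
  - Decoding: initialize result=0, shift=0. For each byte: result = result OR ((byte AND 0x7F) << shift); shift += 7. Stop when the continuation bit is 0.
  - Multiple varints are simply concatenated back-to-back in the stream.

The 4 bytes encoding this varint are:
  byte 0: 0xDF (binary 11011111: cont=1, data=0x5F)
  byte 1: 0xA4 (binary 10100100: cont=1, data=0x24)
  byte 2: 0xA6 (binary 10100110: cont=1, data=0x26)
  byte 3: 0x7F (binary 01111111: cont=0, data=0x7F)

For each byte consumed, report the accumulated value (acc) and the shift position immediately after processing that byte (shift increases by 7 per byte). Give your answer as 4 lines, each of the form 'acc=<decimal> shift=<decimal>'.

byte 0=0xDF: payload=0x5F=95, contrib = 95<<0 = 95; acc -> 95, shift -> 7
byte 1=0xA4: payload=0x24=36, contrib = 36<<7 = 4608; acc -> 4703, shift -> 14
byte 2=0xA6: payload=0x26=38, contrib = 38<<14 = 622592; acc -> 627295, shift -> 21
byte 3=0x7F: payload=0x7F=127, contrib = 127<<21 = 266338304; acc -> 266965599, shift -> 28

Answer: acc=95 shift=7
acc=4703 shift=14
acc=627295 shift=21
acc=266965599 shift=28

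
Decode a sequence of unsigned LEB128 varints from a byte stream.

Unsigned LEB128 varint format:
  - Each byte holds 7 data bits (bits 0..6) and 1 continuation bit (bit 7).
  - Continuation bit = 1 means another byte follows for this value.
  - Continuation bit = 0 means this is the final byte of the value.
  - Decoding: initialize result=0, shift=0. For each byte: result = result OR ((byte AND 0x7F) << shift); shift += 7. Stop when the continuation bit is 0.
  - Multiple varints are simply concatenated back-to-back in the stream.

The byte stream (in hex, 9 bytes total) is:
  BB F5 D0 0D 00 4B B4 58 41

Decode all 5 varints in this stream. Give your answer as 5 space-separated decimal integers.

Answer: 28588731 0 75 11316 65

Derivation:
  byte[0]=0xBB cont=1 payload=0x3B=59: acc |= 59<<0 -> acc=59 shift=7
  byte[1]=0xF5 cont=1 payload=0x75=117: acc |= 117<<7 -> acc=15035 shift=14
  byte[2]=0xD0 cont=1 payload=0x50=80: acc |= 80<<14 -> acc=1325755 shift=21
  byte[3]=0x0D cont=0 payload=0x0D=13: acc |= 13<<21 -> acc=28588731 shift=28 [end]
Varint 1: bytes[0:4] = BB F5 D0 0D -> value 28588731 (4 byte(s))
  byte[4]=0x00 cont=0 payload=0x00=0: acc |= 0<<0 -> acc=0 shift=7 [end]
Varint 2: bytes[4:5] = 00 -> value 0 (1 byte(s))
  byte[5]=0x4B cont=0 payload=0x4B=75: acc |= 75<<0 -> acc=75 shift=7 [end]
Varint 3: bytes[5:6] = 4B -> value 75 (1 byte(s))
  byte[6]=0xB4 cont=1 payload=0x34=52: acc |= 52<<0 -> acc=52 shift=7
  byte[7]=0x58 cont=0 payload=0x58=88: acc |= 88<<7 -> acc=11316 shift=14 [end]
Varint 4: bytes[6:8] = B4 58 -> value 11316 (2 byte(s))
  byte[8]=0x41 cont=0 payload=0x41=65: acc |= 65<<0 -> acc=65 shift=7 [end]
Varint 5: bytes[8:9] = 41 -> value 65 (1 byte(s))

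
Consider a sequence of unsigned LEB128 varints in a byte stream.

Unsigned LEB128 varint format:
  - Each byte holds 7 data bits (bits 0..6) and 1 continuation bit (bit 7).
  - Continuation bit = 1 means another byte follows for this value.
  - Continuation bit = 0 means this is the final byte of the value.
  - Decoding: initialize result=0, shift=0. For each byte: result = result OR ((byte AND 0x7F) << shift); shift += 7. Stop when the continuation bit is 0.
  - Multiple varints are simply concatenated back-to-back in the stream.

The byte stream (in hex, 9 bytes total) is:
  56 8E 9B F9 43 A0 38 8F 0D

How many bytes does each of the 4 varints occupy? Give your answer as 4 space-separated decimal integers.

  byte[0]=0x56 cont=0 payload=0x56=86: acc |= 86<<0 -> acc=86 shift=7 [end]
Varint 1: bytes[0:1] = 56 -> value 86 (1 byte(s))
  byte[1]=0x8E cont=1 payload=0x0E=14: acc |= 14<<0 -> acc=14 shift=7
  byte[2]=0x9B cont=1 payload=0x1B=27: acc |= 27<<7 -> acc=3470 shift=14
  byte[3]=0xF9 cont=1 payload=0x79=121: acc |= 121<<14 -> acc=1985934 shift=21
  byte[4]=0x43 cont=0 payload=0x43=67: acc |= 67<<21 -> acc=142495118 shift=28 [end]
Varint 2: bytes[1:5] = 8E 9B F9 43 -> value 142495118 (4 byte(s))
  byte[5]=0xA0 cont=1 payload=0x20=32: acc |= 32<<0 -> acc=32 shift=7
  byte[6]=0x38 cont=0 payload=0x38=56: acc |= 56<<7 -> acc=7200 shift=14 [end]
Varint 3: bytes[5:7] = A0 38 -> value 7200 (2 byte(s))
  byte[7]=0x8F cont=1 payload=0x0F=15: acc |= 15<<0 -> acc=15 shift=7
  byte[8]=0x0D cont=0 payload=0x0D=13: acc |= 13<<7 -> acc=1679 shift=14 [end]
Varint 4: bytes[7:9] = 8F 0D -> value 1679 (2 byte(s))

Answer: 1 4 2 2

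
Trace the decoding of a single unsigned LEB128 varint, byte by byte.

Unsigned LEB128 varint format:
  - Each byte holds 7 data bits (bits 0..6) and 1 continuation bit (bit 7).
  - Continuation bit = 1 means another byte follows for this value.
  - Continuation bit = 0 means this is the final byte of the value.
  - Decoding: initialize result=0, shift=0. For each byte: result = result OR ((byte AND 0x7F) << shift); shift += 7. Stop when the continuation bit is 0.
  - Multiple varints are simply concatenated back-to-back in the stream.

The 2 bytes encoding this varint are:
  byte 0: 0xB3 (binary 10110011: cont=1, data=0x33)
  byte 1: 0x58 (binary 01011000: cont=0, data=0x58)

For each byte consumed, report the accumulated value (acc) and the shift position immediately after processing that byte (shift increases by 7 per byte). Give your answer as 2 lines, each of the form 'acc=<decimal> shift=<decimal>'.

byte 0=0xB3: payload=0x33=51, contrib = 51<<0 = 51; acc -> 51, shift -> 7
byte 1=0x58: payload=0x58=88, contrib = 88<<7 = 11264; acc -> 11315, shift -> 14

Answer: acc=51 shift=7
acc=11315 shift=14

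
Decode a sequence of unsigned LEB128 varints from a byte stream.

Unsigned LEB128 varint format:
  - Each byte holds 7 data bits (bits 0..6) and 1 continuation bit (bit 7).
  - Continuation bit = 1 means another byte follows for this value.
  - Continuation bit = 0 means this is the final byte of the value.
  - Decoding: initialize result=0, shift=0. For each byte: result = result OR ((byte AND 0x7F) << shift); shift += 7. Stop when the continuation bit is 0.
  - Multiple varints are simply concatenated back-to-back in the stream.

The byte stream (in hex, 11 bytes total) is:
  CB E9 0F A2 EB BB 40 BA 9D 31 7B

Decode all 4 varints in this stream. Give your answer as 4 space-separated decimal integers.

  byte[0]=0xCB cont=1 payload=0x4B=75: acc |= 75<<0 -> acc=75 shift=7
  byte[1]=0xE9 cont=1 payload=0x69=105: acc |= 105<<7 -> acc=13515 shift=14
  byte[2]=0x0F cont=0 payload=0x0F=15: acc |= 15<<14 -> acc=259275 shift=21 [end]
Varint 1: bytes[0:3] = CB E9 0F -> value 259275 (3 byte(s))
  byte[3]=0xA2 cont=1 payload=0x22=34: acc |= 34<<0 -> acc=34 shift=7
  byte[4]=0xEB cont=1 payload=0x6B=107: acc |= 107<<7 -> acc=13730 shift=14
  byte[5]=0xBB cont=1 payload=0x3B=59: acc |= 59<<14 -> acc=980386 shift=21
  byte[6]=0x40 cont=0 payload=0x40=64: acc |= 64<<21 -> acc=135198114 shift=28 [end]
Varint 2: bytes[3:7] = A2 EB BB 40 -> value 135198114 (4 byte(s))
  byte[7]=0xBA cont=1 payload=0x3A=58: acc |= 58<<0 -> acc=58 shift=7
  byte[8]=0x9D cont=1 payload=0x1D=29: acc |= 29<<7 -> acc=3770 shift=14
  byte[9]=0x31 cont=0 payload=0x31=49: acc |= 49<<14 -> acc=806586 shift=21 [end]
Varint 3: bytes[7:10] = BA 9D 31 -> value 806586 (3 byte(s))
  byte[10]=0x7B cont=0 payload=0x7B=123: acc |= 123<<0 -> acc=123 shift=7 [end]
Varint 4: bytes[10:11] = 7B -> value 123 (1 byte(s))

Answer: 259275 135198114 806586 123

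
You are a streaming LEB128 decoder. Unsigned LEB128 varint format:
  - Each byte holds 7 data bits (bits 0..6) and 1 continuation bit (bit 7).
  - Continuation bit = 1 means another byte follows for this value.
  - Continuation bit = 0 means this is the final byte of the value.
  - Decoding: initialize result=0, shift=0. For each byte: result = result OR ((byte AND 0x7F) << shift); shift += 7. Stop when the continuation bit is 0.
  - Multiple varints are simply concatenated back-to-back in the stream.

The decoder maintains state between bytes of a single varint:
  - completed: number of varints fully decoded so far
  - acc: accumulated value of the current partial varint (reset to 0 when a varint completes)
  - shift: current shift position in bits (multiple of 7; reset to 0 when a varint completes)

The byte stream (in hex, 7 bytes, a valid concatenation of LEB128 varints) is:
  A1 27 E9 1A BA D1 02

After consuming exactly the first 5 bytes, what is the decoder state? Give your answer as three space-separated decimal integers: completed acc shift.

byte[0]=0xA1 cont=1 payload=0x21: acc |= 33<<0 -> completed=0 acc=33 shift=7
byte[1]=0x27 cont=0 payload=0x27: varint #1 complete (value=5025); reset -> completed=1 acc=0 shift=0
byte[2]=0xE9 cont=1 payload=0x69: acc |= 105<<0 -> completed=1 acc=105 shift=7
byte[3]=0x1A cont=0 payload=0x1A: varint #2 complete (value=3433); reset -> completed=2 acc=0 shift=0
byte[4]=0xBA cont=1 payload=0x3A: acc |= 58<<0 -> completed=2 acc=58 shift=7

Answer: 2 58 7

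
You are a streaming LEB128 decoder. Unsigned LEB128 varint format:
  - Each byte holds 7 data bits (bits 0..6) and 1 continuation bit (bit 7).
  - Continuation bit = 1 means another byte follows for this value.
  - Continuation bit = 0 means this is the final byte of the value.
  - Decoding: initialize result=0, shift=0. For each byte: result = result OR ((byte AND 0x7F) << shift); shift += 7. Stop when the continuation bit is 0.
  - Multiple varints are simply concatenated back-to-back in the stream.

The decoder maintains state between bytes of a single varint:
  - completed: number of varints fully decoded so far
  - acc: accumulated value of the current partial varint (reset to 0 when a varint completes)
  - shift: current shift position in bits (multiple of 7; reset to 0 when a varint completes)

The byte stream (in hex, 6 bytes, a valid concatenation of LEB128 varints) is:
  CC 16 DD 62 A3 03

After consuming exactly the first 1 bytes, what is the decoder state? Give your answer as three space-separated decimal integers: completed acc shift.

byte[0]=0xCC cont=1 payload=0x4C: acc |= 76<<0 -> completed=0 acc=76 shift=7

Answer: 0 76 7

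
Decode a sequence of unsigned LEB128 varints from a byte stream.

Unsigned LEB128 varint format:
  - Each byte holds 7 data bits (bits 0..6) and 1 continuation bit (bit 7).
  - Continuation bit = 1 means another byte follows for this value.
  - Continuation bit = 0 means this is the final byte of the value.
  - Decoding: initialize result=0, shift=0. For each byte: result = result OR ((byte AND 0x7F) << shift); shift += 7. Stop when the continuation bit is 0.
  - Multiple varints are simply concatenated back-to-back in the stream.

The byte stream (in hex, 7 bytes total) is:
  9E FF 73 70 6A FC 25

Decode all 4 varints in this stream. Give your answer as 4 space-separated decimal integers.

Answer: 1900446 112 106 4860

Derivation:
  byte[0]=0x9E cont=1 payload=0x1E=30: acc |= 30<<0 -> acc=30 shift=7
  byte[1]=0xFF cont=1 payload=0x7F=127: acc |= 127<<7 -> acc=16286 shift=14
  byte[2]=0x73 cont=0 payload=0x73=115: acc |= 115<<14 -> acc=1900446 shift=21 [end]
Varint 1: bytes[0:3] = 9E FF 73 -> value 1900446 (3 byte(s))
  byte[3]=0x70 cont=0 payload=0x70=112: acc |= 112<<0 -> acc=112 shift=7 [end]
Varint 2: bytes[3:4] = 70 -> value 112 (1 byte(s))
  byte[4]=0x6A cont=0 payload=0x6A=106: acc |= 106<<0 -> acc=106 shift=7 [end]
Varint 3: bytes[4:5] = 6A -> value 106 (1 byte(s))
  byte[5]=0xFC cont=1 payload=0x7C=124: acc |= 124<<0 -> acc=124 shift=7
  byte[6]=0x25 cont=0 payload=0x25=37: acc |= 37<<7 -> acc=4860 shift=14 [end]
Varint 4: bytes[5:7] = FC 25 -> value 4860 (2 byte(s))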